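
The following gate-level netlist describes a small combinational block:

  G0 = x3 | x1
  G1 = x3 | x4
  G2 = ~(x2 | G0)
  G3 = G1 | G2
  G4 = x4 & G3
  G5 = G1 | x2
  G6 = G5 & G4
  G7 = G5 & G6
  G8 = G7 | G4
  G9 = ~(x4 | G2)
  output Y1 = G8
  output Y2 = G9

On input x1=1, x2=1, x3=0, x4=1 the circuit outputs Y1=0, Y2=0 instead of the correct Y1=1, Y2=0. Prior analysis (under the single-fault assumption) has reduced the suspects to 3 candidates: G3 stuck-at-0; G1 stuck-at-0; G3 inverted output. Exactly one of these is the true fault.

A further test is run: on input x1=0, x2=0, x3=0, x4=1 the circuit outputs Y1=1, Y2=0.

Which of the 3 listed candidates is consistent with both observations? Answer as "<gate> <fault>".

Evaluate each candidate on input x1=0, x2=0, x3=0, x4=1:
  G3 stuck-at-0: G0=0, G1=1, G2=1, G3=0 [stuck-at-0], G4=0, G5=1, G6=0, G7=0, G8=0, G9=0 → Y1=0, Y2=0 — eliminated
  G1 stuck-at-0: G0=0, G1=0 [stuck-at-0], G2=1, G3=1, G4=1, G5=0, G6=0, G7=0, G8=1, G9=0 → Y1=1, Y2=0 — matches
  G3 inverted output: G0=0, G1=1, G2=1, G3=0 [inverted output], G4=0, G5=1, G6=0, G7=0, G8=0, G9=0 → Y1=0, Y2=0 — eliminated
Only G1 stuck-at-0 reproduces the observed Y1=1, Y2=0.

G1 stuck-at-0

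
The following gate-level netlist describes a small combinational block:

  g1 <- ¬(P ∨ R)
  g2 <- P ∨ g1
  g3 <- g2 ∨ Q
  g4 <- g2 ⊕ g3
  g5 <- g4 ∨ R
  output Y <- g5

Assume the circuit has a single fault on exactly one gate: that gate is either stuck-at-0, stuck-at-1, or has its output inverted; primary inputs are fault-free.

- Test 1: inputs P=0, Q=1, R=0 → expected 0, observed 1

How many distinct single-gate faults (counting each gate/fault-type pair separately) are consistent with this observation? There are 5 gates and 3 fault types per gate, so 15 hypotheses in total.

Fault-free: g1=1, g2=1, g3=1, g4=0, g5=0 → 0. Observed 1.
  g1: stuck-at-0, inverted output ✓; others ✗
  g2: stuck-at-0, inverted output ✓; others ✗
  g3: stuck-at-0, inverted output ✓; others ✗
  g4: stuck-at-1, inverted output ✓; others ✗
  g5: stuck-at-1, inverted output ✓; others ✗
Consistent faults: {g1 stuck-at-0, g1 inverted output, g2 stuck-at-0, g2 inverted output, g3 stuck-at-0, g3 inverted output, g4 stuck-at-1, g4 inverted output, g5 stuck-at-1, g5 inverted output} — 10 in all.

10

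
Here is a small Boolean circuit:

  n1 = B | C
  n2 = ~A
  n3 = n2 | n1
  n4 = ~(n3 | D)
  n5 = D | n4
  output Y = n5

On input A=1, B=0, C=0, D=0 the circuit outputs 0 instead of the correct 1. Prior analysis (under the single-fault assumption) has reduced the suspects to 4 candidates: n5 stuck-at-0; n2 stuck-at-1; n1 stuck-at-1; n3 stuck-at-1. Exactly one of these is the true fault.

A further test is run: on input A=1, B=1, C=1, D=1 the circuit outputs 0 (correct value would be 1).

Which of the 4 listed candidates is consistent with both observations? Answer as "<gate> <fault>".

Evaluate each candidate on input A=1, B=1, C=1, D=1:
  n5 stuck-at-0: n1=1, n2=0, n3=1, n4=0, n5=0 [stuck-at-0] → 0 — matches
  n2 stuck-at-1: n1=1, n2=1 [stuck-at-1], n3=1, n4=0, n5=1 → 1 — eliminated
  n1 stuck-at-1: n1=1 [stuck-at-1], n2=0, n3=1, n4=0, n5=1 → 1 — eliminated
  n3 stuck-at-1: n1=1, n2=0, n3=1 [stuck-at-1], n4=0, n5=1 → 1 — eliminated
Only n5 stuck-at-0 reproduces the observed 0.

n5 stuck-at-0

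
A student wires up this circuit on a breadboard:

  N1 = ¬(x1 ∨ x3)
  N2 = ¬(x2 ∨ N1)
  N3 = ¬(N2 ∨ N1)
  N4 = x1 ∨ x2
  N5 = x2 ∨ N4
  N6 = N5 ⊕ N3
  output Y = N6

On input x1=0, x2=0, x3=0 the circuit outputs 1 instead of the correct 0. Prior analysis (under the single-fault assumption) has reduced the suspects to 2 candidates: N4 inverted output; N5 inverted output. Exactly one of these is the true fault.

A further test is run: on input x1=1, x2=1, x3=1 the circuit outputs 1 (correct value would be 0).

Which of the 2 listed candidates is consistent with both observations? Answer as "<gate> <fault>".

N5 inverted output

Evaluate each candidate on input x1=1, x2=1, x3=1:
  N4 inverted output: N1=0, N2=0, N3=1, N4=0 [inverted output], N5=1, N6=0 → 0 — eliminated
  N5 inverted output: N1=0, N2=0, N3=1, N4=1, N5=0 [inverted output], N6=1 → 1 — matches
Only N5 inverted output reproduces the observed 1.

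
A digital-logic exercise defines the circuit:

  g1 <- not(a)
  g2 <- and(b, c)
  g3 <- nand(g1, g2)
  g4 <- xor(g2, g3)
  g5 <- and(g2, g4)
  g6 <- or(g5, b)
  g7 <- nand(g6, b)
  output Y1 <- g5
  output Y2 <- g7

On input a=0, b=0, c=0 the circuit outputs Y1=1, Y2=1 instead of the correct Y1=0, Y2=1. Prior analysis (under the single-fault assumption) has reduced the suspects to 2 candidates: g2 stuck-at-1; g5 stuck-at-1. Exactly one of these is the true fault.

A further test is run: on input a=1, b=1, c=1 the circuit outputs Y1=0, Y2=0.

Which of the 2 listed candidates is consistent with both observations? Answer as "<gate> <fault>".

g2 stuck-at-1

Evaluate each candidate on input a=1, b=1, c=1:
  g2 stuck-at-1: g1=0, g2=1 [stuck-at-1], g3=1, g4=0, g5=0, g6=1, g7=0 → Y1=0, Y2=0 — matches
  g5 stuck-at-1: g1=0, g2=1, g3=1, g4=0, g5=1 [stuck-at-1], g6=1, g7=0 → Y1=1, Y2=0 — eliminated
Only g2 stuck-at-1 reproduces the observed Y1=0, Y2=0.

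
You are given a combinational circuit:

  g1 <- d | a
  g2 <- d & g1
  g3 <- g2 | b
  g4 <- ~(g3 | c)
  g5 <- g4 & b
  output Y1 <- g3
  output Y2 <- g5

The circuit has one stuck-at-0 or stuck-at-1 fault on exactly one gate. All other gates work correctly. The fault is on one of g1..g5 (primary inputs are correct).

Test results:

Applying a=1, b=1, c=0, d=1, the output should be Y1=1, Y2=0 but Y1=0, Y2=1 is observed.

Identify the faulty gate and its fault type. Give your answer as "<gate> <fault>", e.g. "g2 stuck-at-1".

g3 stuck-at-0

Fault-free values for test 1 (a=1, b=1, c=0, d=1): g1=1, g2=1, g3=1, g4=0, g5=0, giving Y1=1, Y2=0. Observed Y1=0, Y2=1.
Test 1: faults giving observed Y1=0, Y2=1 are {g3 stuck-at-0}.
Only g3 stuck-at-0 is consistent with every test.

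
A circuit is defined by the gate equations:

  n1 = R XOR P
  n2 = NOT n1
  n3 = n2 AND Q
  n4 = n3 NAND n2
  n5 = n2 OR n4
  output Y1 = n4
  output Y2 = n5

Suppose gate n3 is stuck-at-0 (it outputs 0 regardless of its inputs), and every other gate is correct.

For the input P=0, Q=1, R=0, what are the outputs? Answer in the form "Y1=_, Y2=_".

Propagate with n3 forced: n1=0, n2=1, n3=0 [stuck-at-0], n4=1, n5=1.
So the outputs are Y1=1, Y2=1. (Without the fault they would be Y1=0, Y2=1.)

Y1=1, Y2=1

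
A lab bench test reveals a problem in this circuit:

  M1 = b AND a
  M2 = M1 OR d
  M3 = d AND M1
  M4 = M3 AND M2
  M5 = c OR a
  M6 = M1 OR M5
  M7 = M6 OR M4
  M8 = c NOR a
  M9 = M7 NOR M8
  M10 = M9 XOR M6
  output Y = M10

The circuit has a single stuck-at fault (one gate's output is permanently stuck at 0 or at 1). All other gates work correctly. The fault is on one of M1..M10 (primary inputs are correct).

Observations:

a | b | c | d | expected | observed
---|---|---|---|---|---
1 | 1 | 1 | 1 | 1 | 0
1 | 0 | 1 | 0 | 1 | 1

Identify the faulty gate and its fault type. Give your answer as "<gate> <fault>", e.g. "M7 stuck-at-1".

M6 stuck-at-0

Fault-free values for test 1 (a=1, b=1, c=1, d=1): M1=1, M2=1, M3=1, M4=1, M5=1, M6=1, M7=1, M8=0, M9=0, M10=1, giving Y=1. Observed 0.
Test 1: faults giving observed 0 are {M6 stuck-at-0, M7 stuck-at-0, M9 stuck-at-1, M10 stuck-at-0}.
Test 2 (a=1, b=0, c=1, d=0): fault-free M1=0, M2=0, M3=0, M4=0, M5=1, M6=1, M7=1, M8=0, M9=0, M10=1 → 1; observed 1. Eliminates M7 stuck-at-0, M9 stuck-at-1, M10 stuck-at-0.
Only M6 stuck-at-0 is consistent with every test.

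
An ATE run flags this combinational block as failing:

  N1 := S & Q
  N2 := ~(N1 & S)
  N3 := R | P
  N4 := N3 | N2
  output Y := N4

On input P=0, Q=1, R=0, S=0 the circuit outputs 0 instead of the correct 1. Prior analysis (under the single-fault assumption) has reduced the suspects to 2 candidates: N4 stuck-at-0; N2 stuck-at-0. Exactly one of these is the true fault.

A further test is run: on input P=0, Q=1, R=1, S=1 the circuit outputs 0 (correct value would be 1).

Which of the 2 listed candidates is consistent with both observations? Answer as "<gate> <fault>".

Evaluate each candidate on input P=0, Q=1, R=1, S=1:
  N4 stuck-at-0: N1=1, N2=0, N3=1, N4=0 [stuck-at-0] → 0 — matches
  N2 stuck-at-0: N1=1, N2=0 [stuck-at-0], N3=1, N4=1 → 1 — eliminated
Only N4 stuck-at-0 reproduces the observed 0.

N4 stuck-at-0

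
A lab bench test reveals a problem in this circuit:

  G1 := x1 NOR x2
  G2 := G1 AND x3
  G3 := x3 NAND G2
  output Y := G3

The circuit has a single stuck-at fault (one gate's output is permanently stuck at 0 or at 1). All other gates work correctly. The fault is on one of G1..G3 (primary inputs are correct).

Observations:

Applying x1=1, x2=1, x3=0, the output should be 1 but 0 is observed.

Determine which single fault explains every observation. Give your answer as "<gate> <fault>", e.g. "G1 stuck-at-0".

G3 stuck-at-0

Fault-free values for test 1 (x1=1, x2=1, x3=0): G1=0, G2=0, G3=1, giving Y=1. Observed 0.
Test 1: faults giving observed 0 are {G3 stuck-at-0}.
Only G3 stuck-at-0 is consistent with every test.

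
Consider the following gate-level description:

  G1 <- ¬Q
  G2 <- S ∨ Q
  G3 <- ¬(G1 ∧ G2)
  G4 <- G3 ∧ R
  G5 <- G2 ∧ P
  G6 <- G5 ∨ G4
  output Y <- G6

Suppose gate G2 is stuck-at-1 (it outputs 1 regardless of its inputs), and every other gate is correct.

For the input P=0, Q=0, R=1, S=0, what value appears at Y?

Propagate with G2 forced: G1=1, G2=1 [stuck-at-1], G3=0, G4=0, G5=0, G6=0.
So Y = 0. (Without the fault it would be 1.)

0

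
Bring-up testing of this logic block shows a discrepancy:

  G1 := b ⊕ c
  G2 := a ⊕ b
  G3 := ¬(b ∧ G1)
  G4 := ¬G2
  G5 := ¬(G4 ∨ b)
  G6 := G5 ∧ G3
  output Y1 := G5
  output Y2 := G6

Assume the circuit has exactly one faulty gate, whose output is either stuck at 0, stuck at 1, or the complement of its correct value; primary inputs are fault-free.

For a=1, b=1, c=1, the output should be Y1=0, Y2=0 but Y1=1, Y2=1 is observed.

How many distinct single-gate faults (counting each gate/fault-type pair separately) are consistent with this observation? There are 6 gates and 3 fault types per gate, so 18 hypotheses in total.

2

Fault-free: G1=0, G2=0, G3=1, G4=1, G5=0, G6=0 → Y1=0, Y2=0. Observed Y1=1, Y2=1.
  G1: none of the 3 fault types match ✗
  G2: none of the 3 fault types match ✗
  G3: none of the 3 fault types match ✗
  G4: none of the 3 fault types match ✗
  G5: stuck-at-1, inverted output ✓; others ✗
  G6: none of the 3 fault types match ✗
Consistent faults: {G5 stuck-at-1, G5 inverted output} — 2 in all.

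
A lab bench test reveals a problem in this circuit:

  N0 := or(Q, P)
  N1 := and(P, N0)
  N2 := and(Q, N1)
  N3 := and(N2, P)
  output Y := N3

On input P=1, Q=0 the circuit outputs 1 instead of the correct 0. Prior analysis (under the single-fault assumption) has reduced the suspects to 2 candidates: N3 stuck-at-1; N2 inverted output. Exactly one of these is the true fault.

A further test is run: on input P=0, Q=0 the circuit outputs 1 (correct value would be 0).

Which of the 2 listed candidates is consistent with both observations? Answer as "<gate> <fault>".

N3 stuck-at-1

Evaluate each candidate on input P=0, Q=0:
  N3 stuck-at-1: N0=0, N1=0, N2=0, N3=1 [stuck-at-1] → 1 — matches
  N2 inverted output: N0=0, N1=0, N2=1 [inverted output], N3=0 → 0 — eliminated
Only N3 stuck-at-1 reproduces the observed 1.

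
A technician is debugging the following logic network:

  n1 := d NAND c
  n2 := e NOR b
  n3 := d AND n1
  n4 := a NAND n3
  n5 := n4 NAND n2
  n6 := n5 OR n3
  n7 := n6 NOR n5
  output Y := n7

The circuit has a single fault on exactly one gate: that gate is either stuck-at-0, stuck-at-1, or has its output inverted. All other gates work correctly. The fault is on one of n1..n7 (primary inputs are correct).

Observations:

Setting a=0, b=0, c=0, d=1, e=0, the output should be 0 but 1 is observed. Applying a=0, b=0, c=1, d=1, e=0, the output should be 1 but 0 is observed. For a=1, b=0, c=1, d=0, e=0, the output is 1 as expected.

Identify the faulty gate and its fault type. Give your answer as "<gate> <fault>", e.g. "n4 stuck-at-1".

n1 inverted output

Fault-free values for test 1 (a=0, b=0, c=0, d=1, e=0): n1=1, n2=1, n3=1, n4=1, n5=0, n6=1, n7=0, giving Y=0. Observed 1.
Test 1: faults giving observed 1 are {n1 stuck-at-0, n1 inverted output, n3 stuck-at-0, n3 inverted output, n6 stuck-at-0, n6 inverted output, n7 stuck-at-1, n7 inverted output}.
Test 2 (a=0, b=0, c=1, d=1, e=0): fault-free n1=0, n2=1, n3=0, n4=1, n5=0, n6=0, n7=1 → 1; observed 0. Eliminates n1 stuck-at-0, n3 stuck-at-0, n6 stuck-at-0, n7 stuck-at-1.
Test 3 (a=1, b=0, c=1, d=0, e=0): fault-free n1=1, n2=1, n3=0, n4=1, n5=0, n6=0, n7=1 → 1; observed 1. Eliminates n3 inverted output, n6 inverted output, n7 inverted output.
Only n1 inverted output is consistent with every test.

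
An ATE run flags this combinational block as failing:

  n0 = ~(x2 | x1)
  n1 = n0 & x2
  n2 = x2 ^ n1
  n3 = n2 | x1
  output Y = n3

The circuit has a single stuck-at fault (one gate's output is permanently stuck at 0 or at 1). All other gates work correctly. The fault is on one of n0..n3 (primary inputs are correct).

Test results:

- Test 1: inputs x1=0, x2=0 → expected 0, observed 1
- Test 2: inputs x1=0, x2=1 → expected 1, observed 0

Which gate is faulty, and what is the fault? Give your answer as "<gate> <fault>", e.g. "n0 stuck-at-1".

Fault-free values for test 1 (x1=0, x2=0): n0=1, n1=0, n2=0, n3=0, giving Y=0. Observed 1.
Test 1: faults giving observed 1 are {n1 stuck-at-1, n2 stuck-at-1, n3 stuck-at-1}.
Test 2 (x1=0, x2=1): fault-free n0=0, n1=0, n2=1, n3=1 → 1; observed 0. Eliminates n2 stuck-at-1, n3 stuck-at-1.
Only n1 stuck-at-1 is consistent with every test.

n1 stuck-at-1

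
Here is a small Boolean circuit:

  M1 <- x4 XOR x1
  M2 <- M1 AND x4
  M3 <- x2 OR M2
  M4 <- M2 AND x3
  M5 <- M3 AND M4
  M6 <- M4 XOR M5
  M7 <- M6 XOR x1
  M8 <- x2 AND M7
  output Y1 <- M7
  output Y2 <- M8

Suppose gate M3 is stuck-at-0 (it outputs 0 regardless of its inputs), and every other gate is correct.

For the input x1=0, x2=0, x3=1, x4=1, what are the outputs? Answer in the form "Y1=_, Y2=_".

Propagate with M3 forced: M1=1, M2=1, M3=0 [stuck-at-0], M4=1, M5=0, M6=1, M7=1, M8=0.
So the outputs are Y1=1, Y2=0. (Without the fault they would be Y1=0, Y2=0.)

Y1=1, Y2=0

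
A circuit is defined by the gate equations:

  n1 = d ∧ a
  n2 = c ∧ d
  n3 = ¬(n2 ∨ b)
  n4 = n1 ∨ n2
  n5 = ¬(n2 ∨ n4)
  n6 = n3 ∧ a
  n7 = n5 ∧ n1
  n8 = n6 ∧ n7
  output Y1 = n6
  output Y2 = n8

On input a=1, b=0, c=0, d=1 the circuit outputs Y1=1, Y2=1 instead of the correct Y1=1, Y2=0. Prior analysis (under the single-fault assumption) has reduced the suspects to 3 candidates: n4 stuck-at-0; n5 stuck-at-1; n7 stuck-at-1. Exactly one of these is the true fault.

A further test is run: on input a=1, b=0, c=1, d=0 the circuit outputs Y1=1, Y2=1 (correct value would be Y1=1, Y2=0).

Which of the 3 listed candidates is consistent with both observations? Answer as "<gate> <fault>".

Evaluate each candidate on input a=1, b=0, c=1, d=0:
  n4 stuck-at-0: n1=0, n2=0, n3=1, n4=0 [stuck-at-0], n5=1, n6=1, n7=0, n8=0 → Y1=1, Y2=0 — eliminated
  n5 stuck-at-1: n1=0, n2=0, n3=1, n4=0, n5=1 [stuck-at-1], n6=1, n7=0, n8=0 → Y1=1, Y2=0 — eliminated
  n7 stuck-at-1: n1=0, n2=0, n3=1, n4=0, n5=1, n6=1, n7=1 [stuck-at-1], n8=1 → Y1=1, Y2=1 — matches
Only n7 stuck-at-1 reproduces the observed Y1=1, Y2=1.

n7 stuck-at-1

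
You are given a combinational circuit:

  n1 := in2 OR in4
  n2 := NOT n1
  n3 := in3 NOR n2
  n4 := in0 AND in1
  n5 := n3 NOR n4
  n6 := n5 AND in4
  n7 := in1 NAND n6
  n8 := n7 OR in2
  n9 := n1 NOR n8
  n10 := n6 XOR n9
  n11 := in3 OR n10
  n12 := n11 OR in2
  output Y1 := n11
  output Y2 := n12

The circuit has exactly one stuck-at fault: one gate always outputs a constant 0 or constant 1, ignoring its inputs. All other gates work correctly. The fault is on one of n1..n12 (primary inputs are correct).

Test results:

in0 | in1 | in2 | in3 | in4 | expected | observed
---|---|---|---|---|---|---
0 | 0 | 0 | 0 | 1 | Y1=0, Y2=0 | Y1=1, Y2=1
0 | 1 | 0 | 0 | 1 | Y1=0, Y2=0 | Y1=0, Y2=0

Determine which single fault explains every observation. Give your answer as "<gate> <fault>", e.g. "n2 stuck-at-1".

Fault-free values for test 1 (in0=0, in1=0, in2=0, in3=0, in4=1): n1=1, n2=0, n3=1, n4=0, n5=0, n6=0, n7=1, n8=1, n9=0, n10=0, n11=0, n12=0, giving Y1=0, Y2=0. Observed Y1=1, Y2=1.
Test 1: faults giving observed Y1=1, Y2=1 are {n1 stuck-at-0, n2 stuck-at-1, n3 stuck-at-0, n5 stuck-at-1, n6 stuck-at-1, n9 stuck-at-1, n10 stuck-at-1, n11 stuck-at-1}.
Test 2 (in0=0, in1=1, in2=0, in3=0, in4=1): fault-free n1=1, n2=0, n3=1, n4=0, n5=0, n6=0, n7=1, n8=1, n9=0, n10=0, n11=0, n12=0 → Y1=0, Y2=0; observed Y1=0, Y2=0. Eliminates n2 stuck-at-1, n3 stuck-at-0, n5 stuck-at-1, n6 stuck-at-1, n9 stuck-at-1, n10 stuck-at-1, n11 stuck-at-1.
Only n1 stuck-at-0 is consistent with every test.

n1 stuck-at-0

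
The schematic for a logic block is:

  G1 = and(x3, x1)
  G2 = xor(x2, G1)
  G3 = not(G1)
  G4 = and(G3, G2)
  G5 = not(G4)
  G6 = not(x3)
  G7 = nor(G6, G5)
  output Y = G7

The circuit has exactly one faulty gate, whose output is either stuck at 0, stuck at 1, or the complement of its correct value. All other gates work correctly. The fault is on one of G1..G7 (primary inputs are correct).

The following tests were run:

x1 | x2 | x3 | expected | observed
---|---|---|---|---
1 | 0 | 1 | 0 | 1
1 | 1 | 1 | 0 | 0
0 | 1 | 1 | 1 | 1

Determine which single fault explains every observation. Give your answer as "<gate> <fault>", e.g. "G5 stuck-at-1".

G3 stuck-at-1

Fault-free values for test 1 (x1=1, x2=0, x3=1): G1=1, G2=1, G3=0, G4=0, G5=1, G6=0, G7=0, giving Y=0. Observed 1.
Test 1: faults giving observed 1 are {G3 stuck-at-1, G3 inverted output, G4 stuck-at-1, G4 inverted output, G5 stuck-at-0, G5 inverted output, G7 stuck-at-1, G7 inverted output}.
Test 2 (x1=1, x2=1, x3=1): fault-free G1=1, G2=0, G3=0, G4=0, G5=1, G6=0, G7=0 → 0; observed 0. Eliminates G4 stuck-at-1, G4 inverted output, G5 stuck-at-0, G5 inverted output, G7 stuck-at-1, G7 inverted output.
Test 3 (x1=0, x2=1, x3=1): fault-free G1=0, G2=1, G3=1, G4=1, G5=0, G6=0, G7=1 → 1; observed 1. Eliminates G3 inverted output.
Only G3 stuck-at-1 is consistent with every test.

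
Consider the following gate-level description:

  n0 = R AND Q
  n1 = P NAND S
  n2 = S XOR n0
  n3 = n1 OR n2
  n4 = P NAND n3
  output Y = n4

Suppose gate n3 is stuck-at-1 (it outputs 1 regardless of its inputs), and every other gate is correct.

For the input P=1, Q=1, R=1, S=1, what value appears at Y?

Propagate with n3 forced: n0=1, n1=0, n2=0, n3=1 [stuck-at-1], n4=0.
So Y = 0. (Without the fault it would be 1.)

0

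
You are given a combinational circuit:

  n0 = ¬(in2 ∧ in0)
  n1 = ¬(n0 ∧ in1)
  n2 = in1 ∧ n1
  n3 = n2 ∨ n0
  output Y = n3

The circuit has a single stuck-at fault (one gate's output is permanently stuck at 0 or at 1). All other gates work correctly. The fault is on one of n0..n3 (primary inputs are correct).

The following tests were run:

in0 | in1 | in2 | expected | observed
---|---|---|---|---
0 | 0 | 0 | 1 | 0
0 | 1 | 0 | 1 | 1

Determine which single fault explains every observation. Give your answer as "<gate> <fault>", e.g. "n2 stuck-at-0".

Fault-free values for test 1 (in0=0, in1=0, in2=0): n0=1, n1=1, n2=0, n3=1, giving Y=1. Observed 0.
Test 1: faults giving observed 0 are {n0 stuck-at-0, n3 stuck-at-0}.
Test 2 (in0=0, in1=1, in2=0): fault-free n0=1, n1=0, n2=0, n3=1 → 1; observed 1. Eliminates n3 stuck-at-0.
Only n0 stuck-at-0 is consistent with every test.

n0 stuck-at-0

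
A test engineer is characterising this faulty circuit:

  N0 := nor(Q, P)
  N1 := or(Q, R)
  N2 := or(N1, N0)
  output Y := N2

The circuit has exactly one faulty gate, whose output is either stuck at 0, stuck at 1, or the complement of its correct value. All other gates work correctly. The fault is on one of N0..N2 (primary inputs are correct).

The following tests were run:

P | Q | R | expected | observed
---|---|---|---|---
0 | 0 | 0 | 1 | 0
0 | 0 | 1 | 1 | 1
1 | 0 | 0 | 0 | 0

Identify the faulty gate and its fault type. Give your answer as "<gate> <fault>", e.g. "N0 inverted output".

Fault-free values for test 1 (P=0, Q=0, R=0): N0=1, N1=0, N2=1, giving Y=1. Observed 0.
Test 1: faults giving observed 0 are {N0 stuck-at-0, N0 inverted output, N2 stuck-at-0, N2 inverted output}.
Test 2 (P=0, Q=0, R=1): fault-free N0=1, N1=1, N2=1 → 1; observed 1. Eliminates N2 stuck-at-0, N2 inverted output.
Test 3 (P=1, Q=0, R=0): fault-free N0=0, N1=0, N2=0 → 0; observed 0. Eliminates N0 inverted output.
Only N0 stuck-at-0 is consistent with every test.

N0 stuck-at-0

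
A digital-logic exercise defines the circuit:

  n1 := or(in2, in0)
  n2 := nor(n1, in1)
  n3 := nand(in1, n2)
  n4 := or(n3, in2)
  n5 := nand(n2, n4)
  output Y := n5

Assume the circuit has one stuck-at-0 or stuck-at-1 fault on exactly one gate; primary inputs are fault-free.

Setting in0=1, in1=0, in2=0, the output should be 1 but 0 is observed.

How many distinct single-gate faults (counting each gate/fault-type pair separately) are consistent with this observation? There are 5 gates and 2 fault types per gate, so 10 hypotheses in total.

Fault-free: n1=1, n2=0, n3=1, n4=1, n5=1 → 1. Observed 0.
  n1 stuck-at-0: output 0 ✓
  n1 stuck-at-1: output 1 ✗
  n2 stuck-at-0: output 1 ✗
  n2 stuck-at-1: output 0 ✓
  n3 stuck-at-0: output 1 ✗
  n3 stuck-at-1: output 1 ✗
  n4 stuck-at-0: output 1 ✗
  n4 stuck-at-1: output 1 ✗
  n5 stuck-at-0: output 0 ✓
  n5 stuck-at-1: output 1 ✗
Consistent faults: {n1 stuck-at-0, n2 stuck-at-1, n5 stuck-at-0} — 3 in all.

3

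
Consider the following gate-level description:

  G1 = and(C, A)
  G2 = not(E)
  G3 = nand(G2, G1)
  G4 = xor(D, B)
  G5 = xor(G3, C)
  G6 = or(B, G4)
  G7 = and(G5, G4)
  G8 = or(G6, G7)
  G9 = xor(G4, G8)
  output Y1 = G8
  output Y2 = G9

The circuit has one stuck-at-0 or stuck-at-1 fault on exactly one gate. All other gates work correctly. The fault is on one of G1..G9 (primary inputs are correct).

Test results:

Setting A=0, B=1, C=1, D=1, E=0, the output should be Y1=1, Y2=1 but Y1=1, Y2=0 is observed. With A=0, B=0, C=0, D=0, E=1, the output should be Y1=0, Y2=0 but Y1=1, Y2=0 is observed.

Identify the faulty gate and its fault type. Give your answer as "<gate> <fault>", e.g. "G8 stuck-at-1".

G4 stuck-at-1

Fault-free values for test 1 (A=0, B=1, C=1, D=1, E=0): G1=0, G2=1, G3=1, G4=0, G5=0, G6=1, G7=0, G8=1, G9=1, giving Y1=1, Y2=1. Observed Y1=1, Y2=0.
Test 1: faults giving observed Y1=1, Y2=0 are {G4 stuck-at-1, G9 stuck-at-0}.
Test 2 (A=0, B=0, C=0, D=0, E=1): fault-free G1=0, G2=0, G3=1, G4=0, G5=1, G6=0, G7=0, G8=0, G9=0 → Y1=0, Y2=0; observed Y1=1, Y2=0. Eliminates G9 stuck-at-0.
Only G4 stuck-at-1 is consistent with every test.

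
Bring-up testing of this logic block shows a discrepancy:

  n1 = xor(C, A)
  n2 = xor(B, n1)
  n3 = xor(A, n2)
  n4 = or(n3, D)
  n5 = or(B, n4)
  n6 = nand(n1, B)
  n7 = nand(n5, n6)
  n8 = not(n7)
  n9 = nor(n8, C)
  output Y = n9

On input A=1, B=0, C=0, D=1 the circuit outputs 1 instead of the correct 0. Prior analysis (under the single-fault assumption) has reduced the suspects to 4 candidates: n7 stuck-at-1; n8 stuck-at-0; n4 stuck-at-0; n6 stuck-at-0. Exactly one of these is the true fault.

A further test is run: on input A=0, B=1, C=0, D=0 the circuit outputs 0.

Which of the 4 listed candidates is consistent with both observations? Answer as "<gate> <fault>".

n4 stuck-at-0

Evaluate each candidate on input A=0, B=1, C=0, D=0:
  n7 stuck-at-1: n1=0, n2=1, n3=1, n4=1, n5=1, n6=1, n7=1 [stuck-at-1], n8=0, n9=1 → 1 — eliminated
  n8 stuck-at-0: n1=0, n2=1, n3=1, n4=1, n5=1, n6=1, n7=0, n8=0 [stuck-at-0], n9=1 → 1 — eliminated
  n4 stuck-at-0: n1=0, n2=1, n3=1, n4=0 [stuck-at-0], n5=1, n6=1, n7=0, n8=1, n9=0 → 0 — matches
  n6 stuck-at-0: n1=0, n2=1, n3=1, n4=1, n5=1, n6=0 [stuck-at-0], n7=1, n8=0, n9=1 → 1 — eliminated
Only n4 stuck-at-0 reproduces the observed 0.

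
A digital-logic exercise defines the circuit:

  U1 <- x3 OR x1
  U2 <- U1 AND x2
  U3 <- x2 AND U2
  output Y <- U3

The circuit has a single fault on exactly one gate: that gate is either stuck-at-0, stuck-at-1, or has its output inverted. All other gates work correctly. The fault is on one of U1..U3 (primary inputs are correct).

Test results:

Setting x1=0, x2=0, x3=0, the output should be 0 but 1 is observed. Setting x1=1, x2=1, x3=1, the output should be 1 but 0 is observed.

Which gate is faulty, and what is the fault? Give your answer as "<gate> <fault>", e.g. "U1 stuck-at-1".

Fault-free values for test 1 (x1=0, x2=0, x3=0): U1=0, U2=0, U3=0, giving Y=0. Observed 1.
Test 1: faults giving observed 1 are {U3 stuck-at-1, U3 inverted output}.
Test 2 (x1=1, x2=1, x3=1): fault-free U1=1, U2=1, U3=1 → 1; observed 0. Eliminates U3 stuck-at-1.
Only U3 inverted output is consistent with every test.

U3 inverted output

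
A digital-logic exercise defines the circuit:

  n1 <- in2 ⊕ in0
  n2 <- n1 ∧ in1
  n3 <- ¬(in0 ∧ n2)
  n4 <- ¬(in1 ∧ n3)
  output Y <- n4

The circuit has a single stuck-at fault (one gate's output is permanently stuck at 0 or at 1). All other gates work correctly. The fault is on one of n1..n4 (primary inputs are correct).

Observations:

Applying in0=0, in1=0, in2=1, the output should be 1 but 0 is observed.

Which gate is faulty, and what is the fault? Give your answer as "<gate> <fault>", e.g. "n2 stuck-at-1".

Fault-free values for test 1 (in0=0, in1=0, in2=1): n1=1, n2=0, n3=1, n4=1, giving Y=1. Observed 0.
Test 1: faults giving observed 0 are {n4 stuck-at-0}.
Only n4 stuck-at-0 is consistent with every test.

n4 stuck-at-0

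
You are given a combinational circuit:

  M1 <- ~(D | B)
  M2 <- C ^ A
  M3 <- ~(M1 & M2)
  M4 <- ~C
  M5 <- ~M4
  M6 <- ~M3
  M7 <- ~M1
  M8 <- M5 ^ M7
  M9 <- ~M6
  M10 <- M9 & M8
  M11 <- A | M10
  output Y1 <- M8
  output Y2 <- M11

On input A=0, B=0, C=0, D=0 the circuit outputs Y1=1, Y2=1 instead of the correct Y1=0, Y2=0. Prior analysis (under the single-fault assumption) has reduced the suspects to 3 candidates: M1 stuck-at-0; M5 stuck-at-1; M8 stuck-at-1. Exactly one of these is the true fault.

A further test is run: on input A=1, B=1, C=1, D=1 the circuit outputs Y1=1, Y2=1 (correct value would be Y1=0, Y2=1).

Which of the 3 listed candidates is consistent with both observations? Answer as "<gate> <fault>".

M8 stuck-at-1

Evaluate each candidate on input A=1, B=1, C=1, D=1:
  M1 stuck-at-0: M1=0 [stuck-at-0], M2=0, M3=1, M4=0, M5=1, M6=0, M7=1, M8=0, M9=1, M10=0, M11=1 → Y1=0, Y2=1 — eliminated
  M5 stuck-at-1: M1=0, M2=0, M3=1, M4=0, M5=1 [stuck-at-1], M6=0, M7=1, M8=0, M9=1, M10=0, M11=1 → Y1=0, Y2=1 — eliminated
  M8 stuck-at-1: M1=0, M2=0, M3=1, M4=0, M5=1, M6=0, M7=1, M8=1 [stuck-at-1], M9=1, M10=1, M11=1 → Y1=1, Y2=1 — matches
Only M8 stuck-at-1 reproduces the observed Y1=1, Y2=1.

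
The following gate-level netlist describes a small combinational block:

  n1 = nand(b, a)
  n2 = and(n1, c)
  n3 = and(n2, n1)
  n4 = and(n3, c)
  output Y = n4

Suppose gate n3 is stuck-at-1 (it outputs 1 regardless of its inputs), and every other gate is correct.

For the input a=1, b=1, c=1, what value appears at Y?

Propagate with n3 forced: n1=0, n2=0, n3=1 [stuck-at-1], n4=1.
So Y = 1. (Without the fault it would be 0.)

1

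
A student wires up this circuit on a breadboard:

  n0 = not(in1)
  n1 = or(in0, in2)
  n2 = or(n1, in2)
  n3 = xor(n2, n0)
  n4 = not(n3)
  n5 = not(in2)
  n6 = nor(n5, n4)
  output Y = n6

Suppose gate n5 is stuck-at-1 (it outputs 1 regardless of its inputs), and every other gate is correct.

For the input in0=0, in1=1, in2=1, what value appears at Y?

0

Propagate with n5 forced: n0=0, n1=1, n2=1, n3=1, n4=0, n5=1 [stuck-at-1], n6=0.
So Y = 0. (Without the fault it would be 1.)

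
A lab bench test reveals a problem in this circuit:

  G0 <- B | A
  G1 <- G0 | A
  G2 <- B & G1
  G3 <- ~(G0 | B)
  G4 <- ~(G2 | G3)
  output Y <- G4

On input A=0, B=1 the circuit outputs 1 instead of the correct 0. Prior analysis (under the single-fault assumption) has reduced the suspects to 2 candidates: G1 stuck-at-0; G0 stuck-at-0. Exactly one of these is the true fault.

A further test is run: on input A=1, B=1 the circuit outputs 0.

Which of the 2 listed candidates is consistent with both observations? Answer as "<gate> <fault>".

Evaluate each candidate on input A=1, B=1:
  G1 stuck-at-0: G0=1, G1=0 [stuck-at-0], G2=0, G3=0, G4=1 → 1 — eliminated
  G0 stuck-at-0: G0=0 [stuck-at-0], G1=1, G2=1, G3=0, G4=0 → 0 — matches
Only G0 stuck-at-0 reproduces the observed 0.

G0 stuck-at-0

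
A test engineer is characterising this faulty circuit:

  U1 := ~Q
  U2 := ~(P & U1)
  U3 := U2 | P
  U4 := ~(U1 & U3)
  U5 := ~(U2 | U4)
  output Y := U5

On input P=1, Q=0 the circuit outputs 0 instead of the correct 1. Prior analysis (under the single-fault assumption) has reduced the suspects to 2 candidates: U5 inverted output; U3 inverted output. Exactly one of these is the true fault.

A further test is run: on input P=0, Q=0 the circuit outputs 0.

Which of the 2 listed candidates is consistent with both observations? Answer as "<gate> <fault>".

Evaluate each candidate on input P=0, Q=0:
  U5 inverted output: U1=1, U2=1, U3=1, U4=0, U5=1 [inverted output] → 1 — eliminated
  U3 inverted output: U1=1, U2=1, U3=0 [inverted output], U4=1, U5=0 → 0 — matches
Only U3 inverted output reproduces the observed 0.

U3 inverted output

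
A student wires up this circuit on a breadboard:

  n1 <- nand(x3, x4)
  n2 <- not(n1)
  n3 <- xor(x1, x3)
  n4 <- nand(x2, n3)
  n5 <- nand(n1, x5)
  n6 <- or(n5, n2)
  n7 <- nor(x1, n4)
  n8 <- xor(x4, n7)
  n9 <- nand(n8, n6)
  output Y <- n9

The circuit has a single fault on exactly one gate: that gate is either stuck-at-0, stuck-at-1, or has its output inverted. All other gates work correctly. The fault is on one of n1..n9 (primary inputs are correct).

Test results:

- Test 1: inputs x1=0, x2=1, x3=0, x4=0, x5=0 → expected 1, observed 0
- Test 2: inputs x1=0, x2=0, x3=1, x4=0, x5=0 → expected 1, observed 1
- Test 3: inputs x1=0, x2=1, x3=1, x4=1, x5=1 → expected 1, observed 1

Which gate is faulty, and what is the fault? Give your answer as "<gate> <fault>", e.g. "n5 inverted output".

n3 stuck-at-1

Fault-free values for test 1 (x1=0, x2=1, x3=0, x4=0, x5=0): n1=1, n2=0, n3=0, n4=1, n5=1, n6=1, n7=0, n8=0, n9=1, giving Y=1. Observed 0.
Test 1: faults giving observed 0 are {n3 stuck-at-1, n3 inverted output, n4 stuck-at-0, n4 inverted output, n7 stuck-at-1, n7 inverted output, n8 stuck-at-1, n8 inverted output, n9 stuck-at-0, n9 inverted output}.
Test 2 (x1=0, x2=0, x3=1, x4=0, x5=0): fault-free n1=1, n2=0, n3=1, n4=1, n5=1, n6=1, n7=0, n8=0, n9=1 → 1; observed 1. Eliminates n4 stuck-at-0, n4 inverted output, n7 stuck-at-1, n7 inverted output, n8 stuck-at-1, n8 inverted output, n9 stuck-at-0, n9 inverted output.
Test 3 (x1=0, x2=1, x3=1, x4=1, x5=1): fault-free n1=0, n2=1, n3=1, n4=0, n5=1, n6=1, n7=1, n8=0, n9=1 → 1; observed 1. Eliminates n3 inverted output.
Only n3 stuck-at-1 is consistent with every test.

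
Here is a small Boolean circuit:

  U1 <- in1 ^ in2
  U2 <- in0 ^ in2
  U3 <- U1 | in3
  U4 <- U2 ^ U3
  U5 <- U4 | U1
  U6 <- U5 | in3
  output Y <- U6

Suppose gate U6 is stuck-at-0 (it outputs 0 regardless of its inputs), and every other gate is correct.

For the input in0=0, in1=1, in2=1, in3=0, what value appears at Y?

0

Propagate with U6 forced: U1=0, U2=1, U3=0, U4=1, U5=1, U6=0 [stuck-at-0].
So Y = 0. (Without the fault it would be 1.)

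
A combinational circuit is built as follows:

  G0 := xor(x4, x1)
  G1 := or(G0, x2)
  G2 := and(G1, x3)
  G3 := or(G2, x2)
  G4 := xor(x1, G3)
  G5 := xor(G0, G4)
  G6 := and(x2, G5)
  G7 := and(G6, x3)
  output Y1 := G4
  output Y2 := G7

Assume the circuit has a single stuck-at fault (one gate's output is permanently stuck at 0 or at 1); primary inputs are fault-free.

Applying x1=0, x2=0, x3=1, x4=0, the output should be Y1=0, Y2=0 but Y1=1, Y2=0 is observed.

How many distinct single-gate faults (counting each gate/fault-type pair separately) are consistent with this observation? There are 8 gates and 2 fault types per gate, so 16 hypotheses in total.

5

Fault-free: G0=0, G1=0, G2=0, G3=0, G4=0, G5=0, G6=0, G7=0 → Y1=0, Y2=0. Observed Y1=1, Y2=0.
  G0: stuck-at-1 ✓; others ✗
  G1: stuck-at-1 ✓; others ✗
  G2: stuck-at-1 ✓; others ✗
  G3: stuck-at-1 ✓; others ✗
  G4: stuck-at-1 ✓; others ✗
  G5: none of the 2 fault types match ✗
  G6: none of the 2 fault types match ✗
  G7: none of the 2 fault types match ✗
Consistent faults: {G0 stuck-at-1, G1 stuck-at-1, G2 stuck-at-1, G3 stuck-at-1, G4 stuck-at-1} — 5 in all.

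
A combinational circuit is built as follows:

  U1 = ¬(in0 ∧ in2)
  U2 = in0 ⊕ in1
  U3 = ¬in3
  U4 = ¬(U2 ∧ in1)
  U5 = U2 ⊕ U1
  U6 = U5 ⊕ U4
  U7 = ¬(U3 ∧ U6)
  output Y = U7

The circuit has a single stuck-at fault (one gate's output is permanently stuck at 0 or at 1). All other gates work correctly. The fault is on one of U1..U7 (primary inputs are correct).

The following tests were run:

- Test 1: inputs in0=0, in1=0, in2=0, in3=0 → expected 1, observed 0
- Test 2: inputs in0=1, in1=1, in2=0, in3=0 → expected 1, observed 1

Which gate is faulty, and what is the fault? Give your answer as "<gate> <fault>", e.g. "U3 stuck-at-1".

U2 stuck-at-1

Fault-free values for test 1 (in0=0, in1=0, in2=0, in3=0): U1=1, U2=0, U3=1, U4=1, U5=1, U6=0, U7=1, giving Y=1. Observed 0.
Test 1: faults giving observed 0 are {U1 stuck-at-0, U2 stuck-at-1, U4 stuck-at-0, U5 stuck-at-0, U6 stuck-at-1, U7 stuck-at-0}.
Test 2 (in0=1, in1=1, in2=0, in3=0): fault-free U1=1, U2=0, U3=1, U4=1, U5=1, U6=0, U7=1 → 1; observed 1. Eliminates U1 stuck-at-0, U4 stuck-at-0, U5 stuck-at-0, U6 stuck-at-1, U7 stuck-at-0.
Only U2 stuck-at-1 is consistent with every test.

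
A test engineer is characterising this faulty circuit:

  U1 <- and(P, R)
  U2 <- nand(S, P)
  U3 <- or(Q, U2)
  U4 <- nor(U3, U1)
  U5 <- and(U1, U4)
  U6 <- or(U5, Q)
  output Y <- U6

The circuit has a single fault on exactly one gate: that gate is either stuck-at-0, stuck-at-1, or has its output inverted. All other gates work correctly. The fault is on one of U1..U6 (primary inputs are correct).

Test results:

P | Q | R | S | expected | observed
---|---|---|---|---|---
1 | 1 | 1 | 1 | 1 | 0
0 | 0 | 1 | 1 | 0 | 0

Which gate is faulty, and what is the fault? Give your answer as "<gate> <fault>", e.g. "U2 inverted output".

U6 stuck-at-0

Fault-free values for test 1 (P=1, Q=1, R=1, S=1): U1=1, U2=0, U3=1, U4=0, U5=0, U6=1, giving Y=1. Observed 0.
Test 1: faults giving observed 0 are {U6 stuck-at-0, U6 inverted output}.
Test 2 (P=0, Q=0, R=1, S=1): fault-free U1=0, U2=1, U3=1, U4=0, U5=0, U6=0 → 0; observed 0. Eliminates U6 inverted output.
Only U6 stuck-at-0 is consistent with every test.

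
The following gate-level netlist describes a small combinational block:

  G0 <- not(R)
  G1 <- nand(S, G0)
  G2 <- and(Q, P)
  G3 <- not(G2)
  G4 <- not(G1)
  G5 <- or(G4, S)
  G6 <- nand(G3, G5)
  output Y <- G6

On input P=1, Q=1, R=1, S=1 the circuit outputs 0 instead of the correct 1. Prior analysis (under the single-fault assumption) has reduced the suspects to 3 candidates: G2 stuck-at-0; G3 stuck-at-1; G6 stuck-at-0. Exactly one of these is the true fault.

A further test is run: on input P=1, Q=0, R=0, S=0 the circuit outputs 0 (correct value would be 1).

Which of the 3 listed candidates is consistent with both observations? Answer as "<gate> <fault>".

Evaluate each candidate on input P=1, Q=0, R=0, S=0:
  G2 stuck-at-0: G0=1, G1=1, G2=0 [stuck-at-0], G3=1, G4=0, G5=0, G6=1 → 1 — eliminated
  G3 stuck-at-1: G0=1, G1=1, G2=0, G3=1 [stuck-at-1], G4=0, G5=0, G6=1 → 1 — eliminated
  G6 stuck-at-0: G0=1, G1=1, G2=0, G3=1, G4=0, G5=0, G6=0 [stuck-at-0] → 0 — matches
Only G6 stuck-at-0 reproduces the observed 0.

G6 stuck-at-0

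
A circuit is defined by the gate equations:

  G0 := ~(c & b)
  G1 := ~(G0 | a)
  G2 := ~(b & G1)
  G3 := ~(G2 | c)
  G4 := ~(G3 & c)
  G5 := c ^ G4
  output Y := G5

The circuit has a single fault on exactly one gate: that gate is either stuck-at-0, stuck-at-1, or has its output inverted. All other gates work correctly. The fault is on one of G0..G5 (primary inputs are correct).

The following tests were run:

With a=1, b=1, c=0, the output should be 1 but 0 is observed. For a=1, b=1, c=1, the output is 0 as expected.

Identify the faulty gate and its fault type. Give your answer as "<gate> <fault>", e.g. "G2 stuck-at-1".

Fault-free values for test 1 (a=1, b=1, c=0): G0=1, G1=0, G2=1, G3=0, G4=1, G5=1, giving Y=1. Observed 0.
Test 1: faults giving observed 0 are {G4 stuck-at-0, G4 inverted output, G5 stuck-at-0, G5 inverted output}.
Test 2 (a=1, b=1, c=1): fault-free G0=0, G1=0, G2=1, G3=0, G4=1, G5=0 → 0; observed 0. Eliminates G4 stuck-at-0, G4 inverted output, G5 inverted output.
Only G5 stuck-at-0 is consistent with every test.

G5 stuck-at-0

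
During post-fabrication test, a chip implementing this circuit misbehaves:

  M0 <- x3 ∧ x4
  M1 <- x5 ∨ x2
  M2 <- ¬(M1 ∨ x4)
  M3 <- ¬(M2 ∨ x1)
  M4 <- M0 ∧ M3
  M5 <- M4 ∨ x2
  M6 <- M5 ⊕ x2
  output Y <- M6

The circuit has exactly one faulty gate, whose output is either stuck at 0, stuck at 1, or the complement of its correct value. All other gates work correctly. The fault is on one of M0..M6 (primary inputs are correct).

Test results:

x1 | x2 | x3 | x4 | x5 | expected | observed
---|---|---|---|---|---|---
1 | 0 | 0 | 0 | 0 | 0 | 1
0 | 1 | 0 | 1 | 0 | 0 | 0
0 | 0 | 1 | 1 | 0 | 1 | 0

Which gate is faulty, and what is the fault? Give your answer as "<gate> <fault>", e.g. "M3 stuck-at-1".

M4 inverted output

Fault-free values for test 1 (x1=1, x2=0, x3=0, x4=0, x5=0): M0=0, M1=0, M2=1, M3=0, M4=0, M5=0, M6=0, giving Y=0. Observed 1.
Test 1: faults giving observed 1 are {M4 stuck-at-1, M4 inverted output, M5 stuck-at-1, M5 inverted output, M6 stuck-at-1, M6 inverted output}.
Test 2 (x1=0, x2=1, x3=0, x4=1, x5=0): fault-free M0=0, M1=1, M2=0, M3=1, M4=0, M5=1, M6=0 → 0; observed 0. Eliminates M5 inverted output, M6 stuck-at-1, M6 inverted output.
Test 3 (x1=0, x2=0, x3=1, x4=1, x5=0): fault-free M0=1, M1=0, M2=0, M3=1, M4=1, M5=1, M6=1 → 1; observed 0. Eliminates M4 stuck-at-1, M5 stuck-at-1.
Only M4 inverted output is consistent with every test.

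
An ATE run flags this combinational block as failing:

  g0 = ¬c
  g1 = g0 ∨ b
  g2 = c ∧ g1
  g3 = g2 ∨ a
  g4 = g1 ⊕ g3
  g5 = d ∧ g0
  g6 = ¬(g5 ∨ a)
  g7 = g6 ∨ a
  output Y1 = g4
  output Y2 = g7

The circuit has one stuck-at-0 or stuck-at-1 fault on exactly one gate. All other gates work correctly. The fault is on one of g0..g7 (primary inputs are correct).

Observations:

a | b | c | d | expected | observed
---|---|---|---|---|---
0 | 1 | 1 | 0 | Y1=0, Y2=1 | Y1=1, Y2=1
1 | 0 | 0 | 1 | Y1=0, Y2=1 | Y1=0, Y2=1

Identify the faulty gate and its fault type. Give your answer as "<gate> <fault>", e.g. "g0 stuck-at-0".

g2 stuck-at-0

Fault-free values for test 1 (a=0, b=1, c=1, d=0): g0=0, g1=1, g2=1, g3=1, g4=0, g5=0, g6=1, g7=1, giving Y1=0, Y2=1. Observed Y1=1, Y2=1.
Test 1: faults giving observed Y1=1, Y2=1 are {g2 stuck-at-0, g3 stuck-at-0, g4 stuck-at-1}.
Test 2 (a=1, b=0, c=0, d=1): fault-free g0=1, g1=1, g2=0, g3=1, g4=0, g5=1, g6=0, g7=1 → Y1=0, Y2=1; observed Y1=0, Y2=1. Eliminates g3 stuck-at-0, g4 stuck-at-1.
Only g2 stuck-at-0 is consistent with every test.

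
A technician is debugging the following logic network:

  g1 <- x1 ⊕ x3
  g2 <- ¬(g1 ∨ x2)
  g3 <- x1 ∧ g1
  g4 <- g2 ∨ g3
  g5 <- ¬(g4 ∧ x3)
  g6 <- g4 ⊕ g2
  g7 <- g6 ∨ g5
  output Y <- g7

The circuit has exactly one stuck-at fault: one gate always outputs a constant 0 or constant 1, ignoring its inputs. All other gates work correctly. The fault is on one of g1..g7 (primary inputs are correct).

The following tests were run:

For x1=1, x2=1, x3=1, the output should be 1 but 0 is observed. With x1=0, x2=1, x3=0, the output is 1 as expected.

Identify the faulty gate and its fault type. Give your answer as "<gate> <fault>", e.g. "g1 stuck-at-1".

Fault-free values for test 1 (x1=1, x2=1, x3=1): g1=0, g2=0, g3=0, g4=0, g5=1, g6=0, g7=1, giving Y=1. Observed 0.
Test 1: faults giving observed 0 are {g2 stuck-at-1, g5 stuck-at-0, g7 stuck-at-0}.
Test 2 (x1=0, x2=1, x3=0): fault-free g1=0, g2=0, g3=0, g4=0, g5=1, g6=0, g7=1 → 1; observed 1. Eliminates g5 stuck-at-0, g7 stuck-at-0.
Only g2 stuck-at-1 is consistent with every test.

g2 stuck-at-1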